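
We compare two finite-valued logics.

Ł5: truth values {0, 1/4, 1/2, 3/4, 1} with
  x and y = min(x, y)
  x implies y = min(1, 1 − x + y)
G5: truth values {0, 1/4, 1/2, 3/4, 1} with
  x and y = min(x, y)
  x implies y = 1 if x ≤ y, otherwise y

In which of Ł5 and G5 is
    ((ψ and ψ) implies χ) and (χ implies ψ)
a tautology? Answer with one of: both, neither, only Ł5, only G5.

In Ł5: at ψ = 0, χ = 1/4 the value is 3/4 — not a tautology.
In G5: at ψ = 0, χ = 1/4 the value is 0 — not a tautology.

neither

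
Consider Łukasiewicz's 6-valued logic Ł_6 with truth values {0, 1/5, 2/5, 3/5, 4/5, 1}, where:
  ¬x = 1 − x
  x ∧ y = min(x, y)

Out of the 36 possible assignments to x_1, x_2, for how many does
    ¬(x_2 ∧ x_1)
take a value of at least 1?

value 1: 11 assignments (counts)
value 4/5: 9 assignments
value 3/5: 7 assignments
value 2/5: 5 assignments
value 1/5: 3 assignments
value 0: 1 assignment
So 11 of the 36 assignments meet the threshold.

11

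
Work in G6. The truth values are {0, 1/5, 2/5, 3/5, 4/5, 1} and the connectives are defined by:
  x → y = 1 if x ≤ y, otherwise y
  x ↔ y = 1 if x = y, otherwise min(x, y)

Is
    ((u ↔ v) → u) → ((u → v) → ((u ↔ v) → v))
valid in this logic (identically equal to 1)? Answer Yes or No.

Yes

At u = 0, v = 4/5, for instance:
u ↔ v = 0 ↔ 4/5 = 0
(u ↔ v) → u = 0 → 0 = 1
u → v = 0 → 4/5 = 1
(u ↔ v) → v = 0 → 4/5 = 1
(u → v) → ((u ↔ v) → v) = 1 → 1 = 1
((u ↔ v) → u) → ((u → v) → ((u ↔ v) → v)) = 1 → 1 = 1
and checking the remaining 35 assignments likewise gives ≥ 1 in every case.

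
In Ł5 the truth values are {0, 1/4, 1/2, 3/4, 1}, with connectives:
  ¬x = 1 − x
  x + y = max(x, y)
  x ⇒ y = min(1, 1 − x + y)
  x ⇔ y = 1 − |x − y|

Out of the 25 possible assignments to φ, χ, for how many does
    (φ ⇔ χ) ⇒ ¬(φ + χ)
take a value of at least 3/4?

value 1: 9 assignments (counts)
value 3/4: 7 assignments (counts)
value 1/2: 5 assignments
value 1/4: 3 assignments
value 0: 1 assignment
So 16 of the 25 assignments meet the threshold.

16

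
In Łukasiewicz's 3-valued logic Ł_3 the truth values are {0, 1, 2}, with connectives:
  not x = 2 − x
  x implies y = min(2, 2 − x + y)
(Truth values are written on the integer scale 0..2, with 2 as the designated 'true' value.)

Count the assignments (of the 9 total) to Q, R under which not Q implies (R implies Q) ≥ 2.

7

Q = 0, R = 0 ↦ 2  ≥
Q = 0, R = 1 ↦ 1  <
Q = 0, R = 2 ↦ 0  <
Q = 1, R = 0 ↦ 2  ≥
Q = 1, R = 1 ↦ 2  ≥
Q = 1, R = 2 ↦ 2  ≥
Q = 2, R = 0 ↦ 2  ≥
Q = 2, R = 1 ↦ 2  ≥
Q = 2, R = 2 ↦ 2  ≥
So 7 of the 9 assignments meet the threshold.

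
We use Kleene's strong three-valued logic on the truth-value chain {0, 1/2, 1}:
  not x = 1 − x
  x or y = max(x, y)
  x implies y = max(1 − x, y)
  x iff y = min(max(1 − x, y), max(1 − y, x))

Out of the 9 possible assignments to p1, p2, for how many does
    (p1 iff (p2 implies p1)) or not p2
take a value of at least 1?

6

p1 = 0, p2 = 0 ↦ 1  ≥
p1 = 0, p2 = 1/2 ↦ 1/2  <
p1 = 0, p2 = 1 ↦ 1  ≥
p1 = 1/2, p2 = 0 ↦ 1  ≥
p1 = 1/2, p2 = 1/2 ↦ 1/2  <
p1 = 1/2, p2 = 1 ↦ 1/2  <
p1 = 1, p2 = 0 ↦ 1  ≥
p1 = 1, p2 = 1/2 ↦ 1  ≥
p1 = 1, p2 = 1 ↦ 1  ≥
So 6 of the 9 assignments meet the threshold.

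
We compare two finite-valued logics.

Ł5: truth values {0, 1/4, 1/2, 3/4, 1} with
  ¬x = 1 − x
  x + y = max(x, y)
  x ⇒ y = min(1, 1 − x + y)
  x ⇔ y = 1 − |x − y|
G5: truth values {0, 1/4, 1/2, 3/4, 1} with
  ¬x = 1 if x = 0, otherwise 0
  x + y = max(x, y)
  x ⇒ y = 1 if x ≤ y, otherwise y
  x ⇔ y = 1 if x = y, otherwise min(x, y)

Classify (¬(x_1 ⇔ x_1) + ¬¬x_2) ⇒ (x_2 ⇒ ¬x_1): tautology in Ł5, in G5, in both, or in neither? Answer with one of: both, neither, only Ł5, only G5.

In Ł5: at x_1 = 1/4, x_2 = 1 the value is 3/4 — not a tautology.
In G5: at x_1 = 1/4, x_2 = 1/4 the value is 0 — not a tautology.

neither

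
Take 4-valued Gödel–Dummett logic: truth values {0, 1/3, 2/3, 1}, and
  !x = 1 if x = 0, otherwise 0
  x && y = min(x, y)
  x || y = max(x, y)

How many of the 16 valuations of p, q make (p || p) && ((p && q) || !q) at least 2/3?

p = 0, q = 0 ↦ 0  <
p = 0, q = 1/3 ↦ 0  <
p = 0, q = 2/3 ↦ 0  <
p = 0, q = 1 ↦ 0  <
p = 1/3, q = 0 ↦ 1/3  <
p = 1/3, q = 1/3 ↦ 1/3  <
p = 1/3, q = 2/3 ↦ 1/3  <
p = 1/3, q = 1 ↦ 1/3  <
p = 2/3, q = 0 ↦ 2/3  ≥
p = 2/3, q = 1/3 ↦ 1/3  <
p = 2/3, q = 2/3 ↦ 2/3  ≥
p = 2/3, q = 1 ↦ 2/3  ≥
p = 1, q = 0 ↦ 1  ≥
p = 1, q = 1/3 ↦ 1/3  <
p = 1, q = 2/3 ↦ 2/3  ≥
p = 1, q = 1 ↦ 1  ≥
So 6 of the 16 assignments meet the threshold.

6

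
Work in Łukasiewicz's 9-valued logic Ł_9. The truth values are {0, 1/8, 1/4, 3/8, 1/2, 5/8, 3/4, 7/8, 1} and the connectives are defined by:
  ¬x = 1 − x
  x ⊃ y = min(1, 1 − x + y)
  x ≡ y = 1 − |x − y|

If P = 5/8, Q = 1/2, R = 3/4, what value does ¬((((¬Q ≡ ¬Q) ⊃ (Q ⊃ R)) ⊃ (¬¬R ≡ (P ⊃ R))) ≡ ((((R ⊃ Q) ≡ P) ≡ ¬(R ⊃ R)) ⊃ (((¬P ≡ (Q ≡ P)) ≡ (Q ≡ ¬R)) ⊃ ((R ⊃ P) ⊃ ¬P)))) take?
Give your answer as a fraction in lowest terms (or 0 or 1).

¬Q = ¬1/2 = 1/2
¬Q = ¬1/2 = 1/2
¬Q ≡ ¬Q = 1/2 ≡ 1/2 = 1
Q ⊃ R = 1/2 ⊃ 3/4 = 1
(¬Q ≡ ¬Q) ⊃ (Q ⊃ R) = 1 ⊃ 1 = 1
¬R = ¬3/4 = 1/4
¬¬R = ¬1/4 = 3/4
P ⊃ R = 5/8 ⊃ 3/4 = 1
¬¬R ≡ (P ⊃ R) = 3/4 ≡ 1 = 3/4
((¬Q ≡ ¬Q) ⊃ (Q ⊃ R)) ⊃ (¬¬R ≡ (P ⊃ R)) = 1 ⊃ 3/4 = 3/4
R ⊃ Q = 3/4 ⊃ 1/2 = 3/4
(R ⊃ Q) ≡ P = 3/4 ≡ 5/8 = 7/8
R ⊃ R = 3/4 ⊃ 3/4 = 1
¬(R ⊃ R) = ¬1 = 0
((R ⊃ Q) ≡ P) ≡ ¬(R ⊃ R) = 7/8 ≡ 0 = 1/8
¬P = ¬5/8 = 3/8
Q ≡ P = 1/2 ≡ 5/8 = 7/8
¬P ≡ (Q ≡ P) = 3/8 ≡ 7/8 = 1/2
¬R = ¬3/4 = 1/4
Q ≡ ¬R = 1/2 ≡ 1/4 = 3/4
(¬P ≡ (Q ≡ P)) ≡ (Q ≡ ¬R) = 1/2 ≡ 3/4 = 3/4
R ⊃ P = 3/4 ⊃ 5/8 = 7/8
¬P = ¬5/8 = 3/8
(R ⊃ P) ⊃ ¬P = 7/8 ⊃ 3/8 = 1/2
((¬P ≡ (Q ≡ P)) ≡ (Q ≡ ¬R)) ⊃ ((R ⊃ P) ⊃ ¬P) = 3/4 ⊃ 1/2 = 3/4
(((R ⊃ Q) ≡ P) ≡ ¬(R ⊃ R)) ⊃ (((¬P ≡ (Q ≡ P)) ≡ (Q ≡ ¬R)) ⊃ ((R ⊃ P) ⊃ ¬P)) = 1/8 ⊃ 3/4 = 1
(((¬Q ≡ ¬Q) ⊃ (Q ⊃ R)) ⊃ (¬¬R ≡ (P ⊃ R))) ≡ ((((R ⊃ Q) ≡ P) ≡ ¬(R ⊃ R)) ⊃ (((¬P ≡ (Q ≡ P)) ≡ (Q ≡ ¬R)) ⊃ ((R ⊃ P) ⊃ ¬P))) = 3/4 ≡ 1 = 3/4
¬((((¬Q ≡ ¬Q) ⊃ (Q ⊃ R)) ⊃ (¬¬R ≡ (P ⊃ R))) ≡ ((((R ⊃ Q) ≡ P) ≡ ¬(R ⊃ R)) ⊃ (((¬P ≡ (Q ≡ P)) ≡ (Q ≡ ¬R)) ⊃ ((R ⊃ P) ⊃ ¬P)))) = ¬3/4 = 1/4

1/4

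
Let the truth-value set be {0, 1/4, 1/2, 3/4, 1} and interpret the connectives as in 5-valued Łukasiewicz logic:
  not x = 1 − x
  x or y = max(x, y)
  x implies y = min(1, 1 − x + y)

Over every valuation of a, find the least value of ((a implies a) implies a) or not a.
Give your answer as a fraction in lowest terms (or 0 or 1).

1/2

Take a = 1/2:
a implies a = 1/2 implies 1/2 = 1
(a implies a) implies a = 1 implies 1/2 = 1/2
not a = not 1/2 = 1/2
((a implies a) implies a) or not a = 1/2 or 1/2 = 1/2
No assignment yields a value below 1/2, so this is the minimum.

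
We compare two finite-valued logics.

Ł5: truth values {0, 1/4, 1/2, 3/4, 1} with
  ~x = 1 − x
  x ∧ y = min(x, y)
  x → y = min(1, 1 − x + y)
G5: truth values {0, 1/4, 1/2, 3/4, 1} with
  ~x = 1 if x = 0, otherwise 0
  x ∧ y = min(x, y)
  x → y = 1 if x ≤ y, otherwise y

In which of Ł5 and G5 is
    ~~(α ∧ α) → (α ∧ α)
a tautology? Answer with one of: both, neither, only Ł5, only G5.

only Ł5

In Ł5: every assignment gives 1 — tautology.
In G5: at α = 1/4 the value is 1/4 — not a tautology.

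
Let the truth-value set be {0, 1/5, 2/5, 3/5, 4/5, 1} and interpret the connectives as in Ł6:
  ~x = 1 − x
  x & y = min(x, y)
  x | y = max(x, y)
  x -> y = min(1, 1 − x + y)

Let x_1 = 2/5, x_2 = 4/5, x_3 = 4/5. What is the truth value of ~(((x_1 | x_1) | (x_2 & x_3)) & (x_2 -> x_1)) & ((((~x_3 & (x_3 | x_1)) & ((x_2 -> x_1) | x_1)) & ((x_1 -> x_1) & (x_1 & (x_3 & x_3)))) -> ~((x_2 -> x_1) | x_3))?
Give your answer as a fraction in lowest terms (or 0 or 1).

2/5

x_1 | x_1 = 2/5 | 2/5 = 2/5
x_2 & x_3 = 4/5 & 4/5 = 4/5
(x_1 | x_1) | (x_2 & x_3) = 2/5 | 4/5 = 4/5
x_2 -> x_1 = 4/5 -> 2/5 = 3/5
((x_1 | x_1) | (x_2 & x_3)) & (x_2 -> x_1) = 4/5 & 3/5 = 3/5
~(((x_1 | x_1) | (x_2 & x_3)) & (x_2 -> x_1)) = ~3/5 = 2/5
~x_3 = ~4/5 = 1/5
x_3 | x_1 = 4/5 | 2/5 = 4/5
~x_3 & (x_3 | x_1) = 1/5 & 4/5 = 1/5
x_2 -> x_1 = 4/5 -> 2/5 = 3/5
(x_2 -> x_1) | x_1 = 3/5 | 2/5 = 3/5
(~x_3 & (x_3 | x_1)) & ((x_2 -> x_1) | x_1) = 1/5 & 3/5 = 1/5
x_1 -> x_1 = 2/5 -> 2/5 = 1
x_3 & x_3 = 4/5 & 4/5 = 4/5
x_1 & (x_3 & x_3) = 2/5 & 4/5 = 2/5
(x_1 -> x_1) & (x_1 & (x_3 & x_3)) = 1 & 2/5 = 2/5
((~x_3 & (x_3 | x_1)) & ((x_2 -> x_1) | x_1)) & ((x_1 -> x_1) & (x_1 & (x_3 & x_3))) = 1/5 & 2/5 = 1/5
x_2 -> x_1 = 4/5 -> 2/5 = 3/5
(x_2 -> x_1) | x_3 = 3/5 | 4/5 = 4/5
~((x_2 -> x_1) | x_3) = ~4/5 = 1/5
(((~x_3 & (x_3 | x_1)) & ((x_2 -> x_1) | x_1)) & ((x_1 -> x_1) & (x_1 & (x_3 & x_3)))) -> ~((x_2 -> x_1) | x_3) = 1/5 -> 1/5 = 1
~(((x_1 | x_1) | (x_2 & x_3)) & (x_2 -> x_1)) & ((((~x_3 & (x_3 | x_1)) & ((x_2 -> x_1) | x_1)) & ((x_1 -> x_1) & (x_1 & (x_3 & x_3)))) -> ~((x_2 -> x_1) | x_3)) = 2/5 & 1 = 2/5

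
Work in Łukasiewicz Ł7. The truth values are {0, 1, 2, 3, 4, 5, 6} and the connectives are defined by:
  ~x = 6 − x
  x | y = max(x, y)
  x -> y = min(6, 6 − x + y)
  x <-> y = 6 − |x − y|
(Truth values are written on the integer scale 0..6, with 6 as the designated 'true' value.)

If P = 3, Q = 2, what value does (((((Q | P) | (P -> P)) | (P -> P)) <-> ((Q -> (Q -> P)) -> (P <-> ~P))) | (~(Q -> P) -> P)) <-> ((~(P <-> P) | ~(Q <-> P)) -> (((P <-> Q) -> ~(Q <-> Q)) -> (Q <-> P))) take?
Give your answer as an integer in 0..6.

6

Q | P = 2 | 3 = 3
P -> P = 3 -> 3 = 6
(Q | P) | (P -> P) = 3 | 6 = 6
P -> P = 3 -> 3 = 6
((Q | P) | (P -> P)) | (P -> P) = 6 | 6 = 6
Q -> P = 2 -> 3 = 6
Q -> (Q -> P) = 2 -> 6 = 6
~P = ~3 = 3
P <-> ~P = 3 <-> 3 = 6
(Q -> (Q -> P)) -> (P <-> ~P) = 6 -> 6 = 6
(((Q | P) | (P -> P)) | (P -> P)) <-> ((Q -> (Q -> P)) -> (P <-> ~P)) = 6 <-> 6 = 6
Q -> P = 2 -> 3 = 6
~(Q -> P) = ~6 = 0
~(Q -> P) -> P = 0 -> 3 = 6
((((Q | P) | (P -> P)) | (P -> P)) <-> ((Q -> (Q -> P)) -> (P <-> ~P))) | (~(Q -> P) -> P) = 6 | 6 = 6
P <-> P = 3 <-> 3 = 6
~(P <-> P) = ~6 = 0
Q <-> P = 2 <-> 3 = 5
~(Q <-> P) = ~5 = 1
~(P <-> P) | ~(Q <-> P) = 0 | 1 = 1
P <-> Q = 3 <-> 2 = 5
Q <-> Q = 2 <-> 2 = 6
~(Q <-> Q) = ~6 = 0
(P <-> Q) -> ~(Q <-> Q) = 5 -> 0 = 1
Q <-> P = 2 <-> 3 = 5
((P <-> Q) -> ~(Q <-> Q)) -> (Q <-> P) = 1 -> 5 = 6
(~(P <-> P) | ~(Q <-> P)) -> (((P <-> Q) -> ~(Q <-> Q)) -> (Q <-> P)) = 1 -> 6 = 6
(((((Q | P) | (P -> P)) | (P -> P)) <-> ((Q -> (Q -> P)) -> (P <-> ~P))) | (~(Q -> P) -> P)) <-> ((~(P <-> P) | ~(Q <-> P)) -> (((P <-> Q) -> ~(Q <-> Q)) -> (Q <-> P))) = 6 <-> 6 = 6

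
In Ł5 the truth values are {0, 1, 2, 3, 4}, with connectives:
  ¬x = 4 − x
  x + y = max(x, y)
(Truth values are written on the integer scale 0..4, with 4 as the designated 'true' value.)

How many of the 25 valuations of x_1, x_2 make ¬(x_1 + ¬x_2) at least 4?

value 4: 1 assignment (counts)
value 3: 3 assignments
value 2: 5 assignments
value 1: 7 assignments
value 0: 9 assignments
So 1 of the 25 assignments meets the threshold.

1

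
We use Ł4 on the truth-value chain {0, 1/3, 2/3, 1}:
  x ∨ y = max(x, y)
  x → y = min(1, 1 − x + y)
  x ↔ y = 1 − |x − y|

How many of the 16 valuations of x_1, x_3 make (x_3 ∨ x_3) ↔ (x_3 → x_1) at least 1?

x_1 = 0, x_3 = 0 ↦ 0  <
x_1 = 0, x_3 = 1/3 ↦ 2/3  <
x_1 = 0, x_3 = 2/3 ↦ 2/3  <
x_1 = 0, x_3 = 1 ↦ 0  <
x_1 = 1/3, x_3 = 0 ↦ 0  <
x_1 = 1/3, x_3 = 1/3 ↦ 1/3  <
x_1 = 1/3, x_3 = 2/3 ↦ 1  ≥
x_1 = 1/3, x_3 = 1 ↦ 1/3  <
x_1 = 2/3, x_3 = 0 ↦ 0  <
x_1 = 2/3, x_3 = 1/3 ↦ 1/3  <
x_1 = 2/3, x_3 = 2/3 ↦ 2/3  <
x_1 = 2/3, x_3 = 1 ↦ 2/3  <
x_1 = 1, x_3 = 0 ↦ 0  <
x_1 = 1, x_3 = 1/3 ↦ 1/3  <
x_1 = 1, x_3 = 2/3 ↦ 2/3  <
x_1 = 1, x_3 = 1 ↦ 1  ≥
So 2 of the 16 assignments meet the threshold.

2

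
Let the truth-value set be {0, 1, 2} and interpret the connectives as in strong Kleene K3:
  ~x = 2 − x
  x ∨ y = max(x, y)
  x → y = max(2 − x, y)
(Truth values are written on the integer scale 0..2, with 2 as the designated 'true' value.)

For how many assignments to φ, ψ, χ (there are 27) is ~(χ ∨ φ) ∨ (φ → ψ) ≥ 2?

value 2: 15 assignments (counts)
value 1: 9 assignments
value 0: 3 assignments
So 15 of the 27 assignments meet the threshold.

15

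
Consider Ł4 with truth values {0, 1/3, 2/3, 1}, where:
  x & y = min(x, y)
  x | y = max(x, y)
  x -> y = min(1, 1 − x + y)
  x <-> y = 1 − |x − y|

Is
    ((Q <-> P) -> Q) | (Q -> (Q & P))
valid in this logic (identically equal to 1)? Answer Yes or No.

Counterexample: take P = 0, Q = 1/3.
Q <-> P = 1/3 <-> 0 = 2/3
(Q <-> P) -> Q = 2/3 -> 1/3 = 2/3
Q & P = 1/3 & 0 = 0
Q -> (Q & P) = 1/3 -> 0 = 2/3
((Q <-> P) -> Q) | (Q -> (Q & P)) = 2/3 | 2/3 = 2/3
This gives 2/3 ≠ 1.

No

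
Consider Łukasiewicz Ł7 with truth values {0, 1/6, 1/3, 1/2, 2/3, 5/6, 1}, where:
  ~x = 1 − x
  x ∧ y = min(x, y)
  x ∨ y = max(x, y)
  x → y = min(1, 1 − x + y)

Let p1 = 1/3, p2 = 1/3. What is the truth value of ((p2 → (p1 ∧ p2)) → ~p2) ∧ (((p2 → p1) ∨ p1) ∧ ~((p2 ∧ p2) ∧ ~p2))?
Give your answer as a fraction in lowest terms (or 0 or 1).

2/3

p1 ∧ p2 = 1/3 ∧ 1/3 = 1/3
p2 → (p1 ∧ p2) = 1/3 → 1/3 = 1
~p2 = ~1/3 = 2/3
(p2 → (p1 ∧ p2)) → ~p2 = 1 → 2/3 = 2/3
p2 → p1 = 1/3 → 1/3 = 1
(p2 → p1) ∨ p1 = 1 ∨ 1/3 = 1
p2 ∧ p2 = 1/3 ∧ 1/3 = 1/3
~p2 = ~1/3 = 2/3
(p2 ∧ p2) ∧ ~p2 = 1/3 ∧ 2/3 = 1/3
~((p2 ∧ p2) ∧ ~p2) = ~1/3 = 2/3
((p2 → p1) ∨ p1) ∧ ~((p2 ∧ p2) ∧ ~p2) = 1 ∧ 2/3 = 2/3
((p2 → (p1 ∧ p2)) → ~p2) ∧ (((p2 → p1) ∨ p1) ∧ ~((p2 ∧ p2) ∧ ~p2)) = 2/3 ∧ 2/3 = 2/3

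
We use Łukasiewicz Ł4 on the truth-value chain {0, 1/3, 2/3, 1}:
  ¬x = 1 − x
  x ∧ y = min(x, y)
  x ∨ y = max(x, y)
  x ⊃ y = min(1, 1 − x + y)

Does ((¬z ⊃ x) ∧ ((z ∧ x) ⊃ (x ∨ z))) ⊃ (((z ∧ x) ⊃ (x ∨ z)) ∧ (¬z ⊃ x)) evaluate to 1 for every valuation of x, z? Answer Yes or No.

Yes

x = 0, z = 0 ↦ 1
x = 0, z = 1/3 ↦ 1
x = 0, z = 2/3 ↦ 1
x = 0, z = 1 ↦ 1
x = 1/3, z = 0 ↦ 1
x = 1/3, z = 1/3 ↦ 1
x = 1/3, z = 2/3 ↦ 1
x = 1/3, z = 1 ↦ 1
x = 2/3, z = 0 ↦ 1
x = 2/3, z = 1/3 ↦ 1
x = 2/3, z = 2/3 ↦ 1
x = 2/3, z = 1 ↦ 1
x = 1, z = 0 ↦ 1
x = 1, z = 1/3 ↦ 1
x = 1, z = 2/3 ↦ 1
x = 1, z = 1 ↦ 1
Every assignment gives a value ≥ 1.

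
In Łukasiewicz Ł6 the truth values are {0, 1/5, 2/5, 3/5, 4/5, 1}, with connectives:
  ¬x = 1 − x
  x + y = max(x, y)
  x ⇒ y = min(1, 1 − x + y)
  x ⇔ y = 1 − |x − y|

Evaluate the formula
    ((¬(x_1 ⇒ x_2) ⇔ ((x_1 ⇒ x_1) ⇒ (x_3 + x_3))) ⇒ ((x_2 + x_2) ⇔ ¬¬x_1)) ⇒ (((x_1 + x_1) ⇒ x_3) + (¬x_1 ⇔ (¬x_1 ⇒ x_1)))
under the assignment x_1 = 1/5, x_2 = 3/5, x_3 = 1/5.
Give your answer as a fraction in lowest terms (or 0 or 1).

1

x_1 ⇒ x_2 = 1/5 ⇒ 3/5 = 1
¬(x_1 ⇒ x_2) = ¬1 = 0
x_1 ⇒ x_1 = 1/5 ⇒ 1/5 = 1
x_3 + x_3 = 1/5 + 1/5 = 1/5
(x_1 ⇒ x_1) ⇒ (x_3 + x_3) = 1 ⇒ 1/5 = 1/5
¬(x_1 ⇒ x_2) ⇔ ((x_1 ⇒ x_1) ⇒ (x_3 + x_3)) = 0 ⇔ 1/5 = 4/5
x_2 + x_2 = 3/5 + 3/5 = 3/5
¬x_1 = ¬1/5 = 4/5
¬¬x_1 = ¬4/5 = 1/5
(x_2 + x_2) ⇔ ¬¬x_1 = 3/5 ⇔ 1/5 = 3/5
(¬(x_1 ⇒ x_2) ⇔ ((x_1 ⇒ x_1) ⇒ (x_3 + x_3))) ⇒ ((x_2 + x_2) ⇔ ¬¬x_1) = 4/5 ⇒ 3/5 = 4/5
x_1 + x_1 = 1/5 + 1/5 = 1/5
(x_1 + x_1) ⇒ x_3 = 1/5 ⇒ 1/5 = 1
¬x_1 = ¬1/5 = 4/5
¬x_1 = ¬1/5 = 4/5
¬x_1 ⇒ x_1 = 4/5 ⇒ 1/5 = 2/5
¬x_1 ⇔ (¬x_1 ⇒ x_1) = 4/5 ⇔ 2/5 = 3/5
((x_1 + x_1) ⇒ x_3) + (¬x_1 ⇔ (¬x_1 ⇒ x_1)) = 1 + 3/5 = 1
((¬(x_1 ⇒ x_2) ⇔ ((x_1 ⇒ x_1) ⇒ (x_3 + x_3))) ⇒ ((x_2 + x_2) ⇔ ¬¬x_1)) ⇒ (((x_1 + x_1) ⇒ x_3) + (¬x_1 ⇔ (¬x_1 ⇒ x_1))) = 4/5 ⇒ 1 = 1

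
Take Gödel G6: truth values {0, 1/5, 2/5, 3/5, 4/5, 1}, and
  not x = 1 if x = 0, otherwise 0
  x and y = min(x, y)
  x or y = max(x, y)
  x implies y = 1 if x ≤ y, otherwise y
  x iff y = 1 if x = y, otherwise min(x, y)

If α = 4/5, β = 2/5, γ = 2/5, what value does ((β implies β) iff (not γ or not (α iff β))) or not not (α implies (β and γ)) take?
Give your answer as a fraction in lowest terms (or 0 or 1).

1

β implies β = 2/5 implies 2/5 = 1
not γ = not 2/5 = 0
α iff β = 4/5 iff 2/5 = 2/5
not (α iff β) = not 2/5 = 0
not γ or not (α iff β) = 0 or 0 = 0
(β implies β) iff (not γ or not (α iff β)) = 1 iff 0 = 0
β and γ = 2/5 and 2/5 = 2/5
α implies (β and γ) = 4/5 implies 2/5 = 2/5
not (α implies (β and γ)) = not 2/5 = 0
not not (α implies (β and γ)) = not 0 = 1
((β implies β) iff (not γ or not (α iff β))) or not not (α implies (β and γ)) = 0 or 1 = 1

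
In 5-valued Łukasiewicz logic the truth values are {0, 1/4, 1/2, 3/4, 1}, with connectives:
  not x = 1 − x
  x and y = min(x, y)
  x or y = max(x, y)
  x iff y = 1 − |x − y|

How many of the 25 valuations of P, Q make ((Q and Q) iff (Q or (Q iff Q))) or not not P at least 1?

9

value 1: 9 assignments (counts)
value 3/4: 7 assignments
value 1/2: 5 assignments
value 1/4: 3 assignments
value 0: 1 assignment
So 9 of the 25 assignments meet the threshold.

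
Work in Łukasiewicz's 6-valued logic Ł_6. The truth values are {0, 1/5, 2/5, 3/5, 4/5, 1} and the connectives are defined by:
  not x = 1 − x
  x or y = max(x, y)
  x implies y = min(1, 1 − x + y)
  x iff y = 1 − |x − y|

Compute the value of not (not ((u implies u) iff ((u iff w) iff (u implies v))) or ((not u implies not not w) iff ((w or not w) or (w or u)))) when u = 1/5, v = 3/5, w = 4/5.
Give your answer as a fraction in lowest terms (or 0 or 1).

1/5

u implies u = 1/5 implies 1/5 = 1
u iff w = 1/5 iff 4/5 = 2/5
u implies v = 1/5 implies 3/5 = 1
(u iff w) iff (u implies v) = 2/5 iff 1 = 2/5
(u implies u) iff ((u iff w) iff (u implies v)) = 1 iff 2/5 = 2/5
not ((u implies u) iff ((u iff w) iff (u implies v))) = not 2/5 = 3/5
not u = not 1/5 = 4/5
not w = not 4/5 = 1/5
not not w = not 1/5 = 4/5
not u implies not not w = 4/5 implies 4/5 = 1
not w = not 4/5 = 1/5
w or not w = 4/5 or 1/5 = 4/5
w or u = 4/5 or 1/5 = 4/5
(w or not w) or (w or u) = 4/5 or 4/5 = 4/5
(not u implies not not w) iff ((w or not w) or (w or u)) = 1 iff 4/5 = 4/5
not ((u implies u) iff ((u iff w) iff (u implies v))) or ((not u implies not not w) iff ((w or not w) or (w or u))) = 3/5 or 4/5 = 4/5
not (not ((u implies u) iff ((u iff w) iff (u implies v))) or ((not u implies not not w) iff ((w or not w) or (w or u)))) = not 4/5 = 1/5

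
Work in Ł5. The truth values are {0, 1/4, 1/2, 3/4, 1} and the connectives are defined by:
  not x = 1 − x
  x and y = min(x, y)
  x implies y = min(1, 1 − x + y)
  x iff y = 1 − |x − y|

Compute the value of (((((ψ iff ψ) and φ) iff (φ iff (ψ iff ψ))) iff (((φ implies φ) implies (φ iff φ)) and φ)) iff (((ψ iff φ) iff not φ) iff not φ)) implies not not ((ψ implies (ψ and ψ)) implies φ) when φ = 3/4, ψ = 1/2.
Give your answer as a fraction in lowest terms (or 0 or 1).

ψ iff ψ = 1/2 iff 1/2 = 1
(ψ iff ψ) and φ = 1 and 3/4 = 3/4
ψ iff ψ = 1/2 iff 1/2 = 1
φ iff (ψ iff ψ) = 3/4 iff 1 = 3/4
((ψ iff ψ) and φ) iff (φ iff (ψ iff ψ)) = 3/4 iff 3/4 = 1
φ implies φ = 3/4 implies 3/4 = 1
φ iff φ = 3/4 iff 3/4 = 1
(φ implies φ) implies (φ iff φ) = 1 implies 1 = 1
((φ implies φ) implies (φ iff φ)) and φ = 1 and 3/4 = 3/4
(((ψ iff ψ) and φ) iff (φ iff (ψ iff ψ))) iff (((φ implies φ) implies (φ iff φ)) and φ) = 1 iff 3/4 = 3/4
ψ iff φ = 1/2 iff 3/4 = 3/4
not φ = not 3/4 = 1/4
(ψ iff φ) iff not φ = 3/4 iff 1/4 = 1/2
not φ = not 3/4 = 1/4
((ψ iff φ) iff not φ) iff not φ = 1/2 iff 1/4 = 3/4
((((ψ iff ψ) and φ) iff (φ iff (ψ iff ψ))) iff (((φ implies φ) implies (φ iff φ)) and φ)) iff (((ψ iff φ) iff not φ) iff not φ) = 3/4 iff 3/4 = 1
ψ and ψ = 1/2 and 1/2 = 1/2
ψ implies (ψ and ψ) = 1/2 implies 1/2 = 1
(ψ implies (ψ and ψ)) implies φ = 1 implies 3/4 = 3/4
not ((ψ implies (ψ and ψ)) implies φ) = not 3/4 = 1/4
not not ((ψ implies (ψ and ψ)) implies φ) = not 1/4 = 3/4
(((((ψ iff ψ) and φ) iff (φ iff (ψ iff ψ))) iff (((φ implies φ) implies (φ iff φ)) and φ)) iff (((ψ iff φ) iff not φ) iff not φ)) implies not not ((ψ implies (ψ and ψ)) implies φ) = 1 implies 3/4 = 3/4

3/4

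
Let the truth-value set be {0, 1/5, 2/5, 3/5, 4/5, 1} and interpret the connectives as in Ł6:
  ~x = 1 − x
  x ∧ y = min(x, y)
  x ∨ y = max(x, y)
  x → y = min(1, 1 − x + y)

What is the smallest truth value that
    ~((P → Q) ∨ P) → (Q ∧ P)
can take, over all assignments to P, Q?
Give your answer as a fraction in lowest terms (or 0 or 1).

Take P = 2/5, Q = 0:
P → Q = 2/5 → 0 = 3/5
(P → Q) ∨ P = 3/5 ∨ 2/5 = 3/5
~((P → Q) ∨ P) = ~3/5 = 2/5
Q ∧ P = 0 ∧ 2/5 = 0
~((P → Q) ∨ P) → (Q ∧ P) = 2/5 → 0 = 3/5
No assignment yields a value below 3/5, so this is the minimum.

3/5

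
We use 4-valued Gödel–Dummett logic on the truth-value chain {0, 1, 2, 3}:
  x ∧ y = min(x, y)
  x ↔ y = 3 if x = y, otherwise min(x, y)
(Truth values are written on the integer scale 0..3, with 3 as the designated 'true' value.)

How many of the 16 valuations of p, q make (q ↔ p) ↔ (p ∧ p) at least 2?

p = 0, q = 0 ↦ 0  <
p = 0, q = 1 ↦ 3  ≥
p = 0, q = 2 ↦ 3  ≥
p = 0, q = 3 ↦ 3  ≥
p = 1, q = 0 ↦ 0  <
p = 1, q = 1 ↦ 1  <
p = 1, q = 2 ↦ 3  ≥
p = 1, q = 3 ↦ 3  ≥
p = 2, q = 0 ↦ 0  <
p = 2, q = 1 ↦ 1  <
p = 2, q = 2 ↦ 2  ≥
p = 2, q = 3 ↦ 3  ≥
p = 3, q = 0 ↦ 0  <
p = 3, q = 1 ↦ 1  <
p = 3, q = 2 ↦ 2  ≥
p = 3, q = 3 ↦ 3  ≥
So 9 of the 16 assignments meet the threshold.

9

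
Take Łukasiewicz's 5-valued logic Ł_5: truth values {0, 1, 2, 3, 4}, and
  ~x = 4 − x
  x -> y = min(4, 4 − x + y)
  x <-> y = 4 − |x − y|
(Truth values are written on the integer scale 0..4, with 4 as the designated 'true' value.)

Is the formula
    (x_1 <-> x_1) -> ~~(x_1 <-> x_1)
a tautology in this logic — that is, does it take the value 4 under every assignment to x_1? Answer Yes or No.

x_1 = 0 ↦ 4
x_1 = 1 ↦ 4
x_1 = 2 ↦ 4
x_1 = 3 ↦ 4
x_1 = 4 ↦ 4
Every assignment gives a value ≥ 4.

Yes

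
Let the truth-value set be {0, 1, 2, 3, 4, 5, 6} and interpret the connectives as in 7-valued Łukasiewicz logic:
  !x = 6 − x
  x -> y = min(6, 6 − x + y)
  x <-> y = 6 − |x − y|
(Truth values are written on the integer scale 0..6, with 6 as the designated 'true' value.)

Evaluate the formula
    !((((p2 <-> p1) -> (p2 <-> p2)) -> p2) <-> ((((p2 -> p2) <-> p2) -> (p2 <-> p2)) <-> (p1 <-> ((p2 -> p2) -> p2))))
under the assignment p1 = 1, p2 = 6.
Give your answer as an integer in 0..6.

5

p2 <-> p1 = 6 <-> 1 = 1
p2 <-> p2 = 6 <-> 6 = 6
(p2 <-> p1) -> (p2 <-> p2) = 1 -> 6 = 6
((p2 <-> p1) -> (p2 <-> p2)) -> p2 = 6 -> 6 = 6
p2 -> p2 = 6 -> 6 = 6
(p2 -> p2) <-> p2 = 6 <-> 6 = 6
p2 <-> p2 = 6 <-> 6 = 6
((p2 -> p2) <-> p2) -> (p2 <-> p2) = 6 -> 6 = 6
p2 -> p2 = 6 -> 6 = 6
(p2 -> p2) -> p2 = 6 -> 6 = 6
p1 <-> ((p2 -> p2) -> p2) = 1 <-> 6 = 1
(((p2 -> p2) <-> p2) -> (p2 <-> p2)) <-> (p1 <-> ((p2 -> p2) -> p2)) = 6 <-> 1 = 1
(((p2 <-> p1) -> (p2 <-> p2)) -> p2) <-> ((((p2 -> p2) <-> p2) -> (p2 <-> p2)) <-> (p1 <-> ((p2 -> p2) -> p2))) = 6 <-> 1 = 1
!((((p2 <-> p1) -> (p2 <-> p2)) -> p2) <-> ((((p2 -> p2) <-> p2) -> (p2 <-> p2)) <-> (p1 <-> ((p2 -> p2) -> p2)))) = !1 = 5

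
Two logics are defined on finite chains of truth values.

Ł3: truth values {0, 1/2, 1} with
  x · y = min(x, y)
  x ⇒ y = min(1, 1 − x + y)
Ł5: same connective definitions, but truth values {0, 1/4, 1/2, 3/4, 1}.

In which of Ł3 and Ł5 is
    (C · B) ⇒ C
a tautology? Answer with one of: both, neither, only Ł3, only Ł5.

both

In Ł3: every assignment gives 1 — tautology.
In Ł5: every assignment gives 1 — tautology.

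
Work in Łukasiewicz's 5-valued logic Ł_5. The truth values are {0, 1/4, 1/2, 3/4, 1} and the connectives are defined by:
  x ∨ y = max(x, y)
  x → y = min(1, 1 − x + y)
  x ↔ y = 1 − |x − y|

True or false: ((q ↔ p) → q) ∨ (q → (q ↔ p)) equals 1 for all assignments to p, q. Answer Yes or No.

Yes

At p = 1/4, q = 1, for instance:
q ↔ p = 1 ↔ 1/4 = 1/4
(q ↔ p) → q = 1/4 → 1 = 1
q → (q ↔ p) = 1 → 1/4 = 1/4
((q ↔ p) → q) ∨ (q → (q ↔ p)) = 1 ∨ 1/4 = 1
and checking the remaining 24 assignments likewise gives ≥ 1 in every case.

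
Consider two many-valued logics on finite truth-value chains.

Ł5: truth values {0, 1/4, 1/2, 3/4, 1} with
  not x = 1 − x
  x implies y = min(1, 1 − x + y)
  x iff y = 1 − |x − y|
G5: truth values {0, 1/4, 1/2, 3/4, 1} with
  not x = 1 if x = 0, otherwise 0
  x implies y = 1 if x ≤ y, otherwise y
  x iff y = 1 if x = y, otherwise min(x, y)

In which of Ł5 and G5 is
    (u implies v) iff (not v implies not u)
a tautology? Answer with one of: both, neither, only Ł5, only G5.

only Ł5

In Ł5: every assignment gives 1 — tautology.
In G5: at u = 1/2, v = 1/4 the value is 1/4 — not a tautology.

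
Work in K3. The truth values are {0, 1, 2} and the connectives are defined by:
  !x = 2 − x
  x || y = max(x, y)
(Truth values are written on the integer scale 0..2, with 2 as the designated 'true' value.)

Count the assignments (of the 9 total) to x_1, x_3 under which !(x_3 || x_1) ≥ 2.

1

x_1 = 0, x_3 = 0 ↦ 2  ≥
x_1 = 0, x_3 = 1 ↦ 1  <
x_1 = 0, x_3 = 2 ↦ 0  <
x_1 = 1, x_3 = 0 ↦ 1  <
x_1 = 1, x_3 = 1 ↦ 1  <
x_1 = 1, x_3 = 2 ↦ 0  <
x_1 = 2, x_3 = 0 ↦ 0  <
x_1 = 2, x_3 = 1 ↦ 0  <
x_1 = 2, x_3 = 2 ↦ 0  <
So 1 of the 9 assignments meets the threshold.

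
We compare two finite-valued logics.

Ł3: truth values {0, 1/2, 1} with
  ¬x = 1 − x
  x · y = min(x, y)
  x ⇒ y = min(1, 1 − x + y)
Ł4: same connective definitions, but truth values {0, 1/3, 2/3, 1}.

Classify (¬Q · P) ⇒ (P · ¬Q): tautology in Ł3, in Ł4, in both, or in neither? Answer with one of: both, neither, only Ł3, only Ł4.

In Ł3: every assignment gives 1 — tautology.
In Ł4: every assignment gives 1 — tautology.

both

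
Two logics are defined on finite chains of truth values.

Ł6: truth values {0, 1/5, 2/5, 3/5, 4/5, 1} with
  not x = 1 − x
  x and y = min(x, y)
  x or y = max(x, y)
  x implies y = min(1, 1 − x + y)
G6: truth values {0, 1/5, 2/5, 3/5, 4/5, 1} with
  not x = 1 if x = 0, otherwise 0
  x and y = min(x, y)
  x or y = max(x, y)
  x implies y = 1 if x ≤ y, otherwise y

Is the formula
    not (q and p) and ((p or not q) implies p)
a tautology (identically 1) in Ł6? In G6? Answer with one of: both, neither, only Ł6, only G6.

neither

In Ł6: at p = 0, q = 0 the value is 0 — not a tautology.
In G6: at p = 0, q = 0 the value is 0 — not a tautology.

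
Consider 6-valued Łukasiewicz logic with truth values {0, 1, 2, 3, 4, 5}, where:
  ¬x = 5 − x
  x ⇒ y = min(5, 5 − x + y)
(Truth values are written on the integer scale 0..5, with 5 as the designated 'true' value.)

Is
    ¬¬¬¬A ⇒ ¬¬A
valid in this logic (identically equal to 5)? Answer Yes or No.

Yes

A = 0 ↦ 5
A = 1 ↦ 5
A = 2 ↦ 5
A = 3 ↦ 5
A = 4 ↦ 5
A = 5 ↦ 5
Every assignment gives a value ≥ 5.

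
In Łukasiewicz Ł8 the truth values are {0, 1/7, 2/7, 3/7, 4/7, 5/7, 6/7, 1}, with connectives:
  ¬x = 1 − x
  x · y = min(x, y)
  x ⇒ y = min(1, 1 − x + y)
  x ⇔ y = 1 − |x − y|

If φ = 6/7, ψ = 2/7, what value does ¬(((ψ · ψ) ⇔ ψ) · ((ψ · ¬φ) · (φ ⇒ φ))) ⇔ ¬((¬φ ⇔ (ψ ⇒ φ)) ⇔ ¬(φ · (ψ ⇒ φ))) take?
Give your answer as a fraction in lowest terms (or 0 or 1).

1/7

ψ · ψ = 2/7 · 2/7 = 2/7
(ψ · ψ) ⇔ ψ = 2/7 ⇔ 2/7 = 1
¬φ = ¬6/7 = 1/7
ψ · ¬φ = 2/7 · 1/7 = 1/7
φ ⇒ φ = 6/7 ⇒ 6/7 = 1
(ψ · ¬φ) · (φ ⇒ φ) = 1/7 · 1 = 1/7
((ψ · ψ) ⇔ ψ) · ((ψ · ¬φ) · (φ ⇒ φ)) = 1 · 1/7 = 1/7
¬(((ψ · ψ) ⇔ ψ) · ((ψ · ¬φ) · (φ ⇒ φ))) = ¬1/7 = 6/7
¬φ = ¬6/7 = 1/7
ψ ⇒ φ = 2/7 ⇒ 6/7 = 1
¬φ ⇔ (ψ ⇒ φ) = 1/7 ⇔ 1 = 1/7
ψ ⇒ φ = 2/7 ⇒ 6/7 = 1
φ · (ψ ⇒ φ) = 6/7 · 1 = 6/7
¬(φ · (ψ ⇒ φ)) = ¬6/7 = 1/7
(¬φ ⇔ (ψ ⇒ φ)) ⇔ ¬(φ · (ψ ⇒ φ)) = 1/7 ⇔ 1/7 = 1
¬((¬φ ⇔ (ψ ⇒ φ)) ⇔ ¬(φ · (ψ ⇒ φ))) = ¬1 = 0
¬(((ψ · ψ) ⇔ ψ) · ((ψ · ¬φ) · (φ ⇒ φ))) ⇔ ¬((¬φ ⇔ (ψ ⇒ φ)) ⇔ ¬(φ · (ψ ⇒ φ))) = 6/7 ⇔ 0 = 1/7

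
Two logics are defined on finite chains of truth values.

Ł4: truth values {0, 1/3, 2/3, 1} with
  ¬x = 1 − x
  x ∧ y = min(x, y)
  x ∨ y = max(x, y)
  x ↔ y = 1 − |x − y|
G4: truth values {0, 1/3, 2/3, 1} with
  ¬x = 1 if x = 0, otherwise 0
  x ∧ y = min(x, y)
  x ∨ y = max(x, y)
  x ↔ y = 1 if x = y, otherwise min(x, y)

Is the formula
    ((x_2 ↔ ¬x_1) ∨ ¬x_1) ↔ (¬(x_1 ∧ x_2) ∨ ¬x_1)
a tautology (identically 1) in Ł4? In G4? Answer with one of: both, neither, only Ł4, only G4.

In Ł4: at x_1 = 1/3, x_2 = 0 the value is 2/3 — not a tautology.
In G4: every assignment gives 1 — tautology.

only G4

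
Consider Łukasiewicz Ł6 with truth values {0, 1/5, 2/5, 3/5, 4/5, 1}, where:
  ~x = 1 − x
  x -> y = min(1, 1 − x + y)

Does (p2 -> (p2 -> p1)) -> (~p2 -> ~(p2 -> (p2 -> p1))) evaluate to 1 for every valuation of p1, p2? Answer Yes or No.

No

Counterexample: take p1 = 0, p2 = 0.
p2 -> p1 = 0 -> 0 = 1
p2 -> (p2 -> p1) = 0 -> 1 = 1
~p2 = ~0 = 1
p2 -> p1 = 0 -> 0 = 1
p2 -> (p2 -> p1) = 0 -> 1 = 1
~(p2 -> (p2 -> p1)) = ~1 = 0
~p2 -> ~(p2 -> (p2 -> p1)) = 1 -> 0 = 0
(p2 -> (p2 -> p1)) -> (~p2 -> ~(p2 -> (p2 -> p1))) = 1 -> 0 = 0
This gives 0 ≠ 1.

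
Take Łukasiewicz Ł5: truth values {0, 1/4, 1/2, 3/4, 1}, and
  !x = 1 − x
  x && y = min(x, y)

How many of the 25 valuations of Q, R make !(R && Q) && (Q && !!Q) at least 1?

1

value 1: 1 assignment (counts)
value 3/4: 3 assignments
value 1/2: 7 assignments
value 1/4: 8 assignments
value 0: 6 assignments
So 1 of the 25 assignments meets the threshold.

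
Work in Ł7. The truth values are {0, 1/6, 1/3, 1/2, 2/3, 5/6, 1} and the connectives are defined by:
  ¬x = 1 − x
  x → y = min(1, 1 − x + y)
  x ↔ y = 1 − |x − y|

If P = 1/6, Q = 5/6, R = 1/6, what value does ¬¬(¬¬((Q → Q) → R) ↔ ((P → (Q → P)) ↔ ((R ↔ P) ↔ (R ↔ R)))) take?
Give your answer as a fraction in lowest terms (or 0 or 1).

1/6

Q → Q = 5/6 → 5/6 = 1
(Q → Q) → R = 1 → 1/6 = 1/6
¬((Q → Q) → R) = ¬1/6 = 5/6
¬¬((Q → Q) → R) = ¬5/6 = 1/6
Q → P = 5/6 → 1/6 = 1/3
P → (Q → P) = 1/6 → 1/3 = 1
R ↔ P = 1/6 ↔ 1/6 = 1
R ↔ R = 1/6 ↔ 1/6 = 1
(R ↔ P) ↔ (R ↔ R) = 1 ↔ 1 = 1
(P → (Q → P)) ↔ ((R ↔ P) ↔ (R ↔ R)) = 1 ↔ 1 = 1
¬¬((Q → Q) → R) ↔ ((P → (Q → P)) ↔ ((R ↔ P) ↔ (R ↔ R))) = 1/6 ↔ 1 = 1/6
¬(¬¬((Q → Q) → R) ↔ ((P → (Q → P)) ↔ ((R ↔ P) ↔ (R ↔ R)))) = ¬1/6 = 5/6
¬¬(¬¬((Q → Q) → R) ↔ ((P → (Q → P)) ↔ ((R ↔ P) ↔ (R ↔ R)))) = ¬5/6 = 1/6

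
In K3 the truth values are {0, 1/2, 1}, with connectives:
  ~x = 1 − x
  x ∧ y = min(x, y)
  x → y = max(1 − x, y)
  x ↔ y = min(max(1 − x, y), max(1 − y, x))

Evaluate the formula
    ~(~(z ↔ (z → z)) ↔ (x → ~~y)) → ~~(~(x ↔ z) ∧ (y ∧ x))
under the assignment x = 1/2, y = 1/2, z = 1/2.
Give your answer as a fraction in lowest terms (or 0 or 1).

z → z = 1/2 → 1/2 = 1/2
z ↔ (z → z) = 1/2 ↔ 1/2 = 1/2
~(z ↔ (z → z)) = ~1/2 = 1/2
~y = ~1/2 = 1/2
~~y = ~1/2 = 1/2
x → ~~y = 1/2 → 1/2 = 1/2
~(z ↔ (z → z)) ↔ (x → ~~y) = 1/2 ↔ 1/2 = 1/2
~(~(z ↔ (z → z)) ↔ (x → ~~y)) = ~1/2 = 1/2
x ↔ z = 1/2 ↔ 1/2 = 1/2
~(x ↔ z) = ~1/2 = 1/2
y ∧ x = 1/2 ∧ 1/2 = 1/2
~(x ↔ z) ∧ (y ∧ x) = 1/2 ∧ 1/2 = 1/2
~(~(x ↔ z) ∧ (y ∧ x)) = ~1/2 = 1/2
~~(~(x ↔ z) ∧ (y ∧ x)) = ~1/2 = 1/2
~(~(z ↔ (z → z)) ↔ (x → ~~y)) → ~~(~(x ↔ z) ∧ (y ∧ x)) = 1/2 → 1/2 = 1/2

1/2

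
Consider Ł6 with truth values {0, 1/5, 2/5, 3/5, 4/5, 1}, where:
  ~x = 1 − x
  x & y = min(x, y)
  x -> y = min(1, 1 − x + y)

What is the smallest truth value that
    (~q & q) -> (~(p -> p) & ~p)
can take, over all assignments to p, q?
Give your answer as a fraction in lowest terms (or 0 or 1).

Take p = 0, q = 2/5:
~q = ~2/5 = 3/5
~q & q = 3/5 & 2/5 = 2/5
p -> p = 0 -> 0 = 1
~(p -> p) = ~1 = 0
~p = ~0 = 1
~(p -> p) & ~p = 0 & 1 = 0
(~q & q) -> (~(p -> p) & ~p) = 2/5 -> 0 = 3/5
No assignment yields a value below 3/5, so this is the minimum.

3/5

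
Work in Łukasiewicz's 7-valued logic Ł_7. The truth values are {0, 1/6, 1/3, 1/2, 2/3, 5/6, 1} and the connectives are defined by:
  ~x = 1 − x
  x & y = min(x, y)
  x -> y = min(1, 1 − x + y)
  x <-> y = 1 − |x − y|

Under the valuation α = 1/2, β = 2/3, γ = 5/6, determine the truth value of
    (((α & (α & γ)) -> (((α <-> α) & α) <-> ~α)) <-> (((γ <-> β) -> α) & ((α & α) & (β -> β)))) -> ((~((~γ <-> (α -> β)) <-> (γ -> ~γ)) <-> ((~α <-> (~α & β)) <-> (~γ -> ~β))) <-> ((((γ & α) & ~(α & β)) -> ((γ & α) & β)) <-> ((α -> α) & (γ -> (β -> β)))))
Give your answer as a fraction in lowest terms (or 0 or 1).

α & γ = 1/2 & 5/6 = 1/2
α & (α & γ) = 1/2 & 1/2 = 1/2
α <-> α = 1/2 <-> 1/2 = 1
(α <-> α) & α = 1 & 1/2 = 1/2
~α = ~1/2 = 1/2
((α <-> α) & α) <-> ~α = 1/2 <-> 1/2 = 1
(α & (α & γ)) -> (((α <-> α) & α) <-> ~α) = 1/2 -> 1 = 1
γ <-> β = 5/6 <-> 2/3 = 5/6
(γ <-> β) -> α = 5/6 -> 1/2 = 2/3
α & α = 1/2 & 1/2 = 1/2
β -> β = 2/3 -> 2/3 = 1
(α & α) & (β -> β) = 1/2 & 1 = 1/2
((γ <-> β) -> α) & ((α & α) & (β -> β)) = 2/3 & 1/2 = 1/2
((α & (α & γ)) -> (((α <-> α) & α) <-> ~α)) <-> (((γ <-> β) -> α) & ((α & α) & (β -> β))) = 1 <-> 1/2 = 1/2
~γ = ~5/6 = 1/6
α -> β = 1/2 -> 2/3 = 1
~γ <-> (α -> β) = 1/6 <-> 1 = 1/6
~γ = ~5/6 = 1/6
γ -> ~γ = 5/6 -> 1/6 = 1/3
(~γ <-> (α -> β)) <-> (γ -> ~γ) = 1/6 <-> 1/3 = 5/6
~((~γ <-> (α -> β)) <-> (γ -> ~γ)) = ~5/6 = 1/6
~α = ~1/2 = 1/2
~α = ~1/2 = 1/2
~α & β = 1/2 & 2/3 = 1/2
~α <-> (~α & β) = 1/2 <-> 1/2 = 1
~γ = ~5/6 = 1/6
~β = ~2/3 = 1/3
~γ -> ~β = 1/6 -> 1/3 = 1
(~α <-> (~α & β)) <-> (~γ -> ~β) = 1 <-> 1 = 1
~((~γ <-> (α -> β)) <-> (γ -> ~γ)) <-> ((~α <-> (~α & β)) <-> (~γ -> ~β)) = 1/6 <-> 1 = 1/6
γ & α = 5/6 & 1/2 = 1/2
α & β = 1/2 & 2/3 = 1/2
~(α & β) = ~1/2 = 1/2
(γ & α) & ~(α & β) = 1/2 & 1/2 = 1/2
γ & α = 5/6 & 1/2 = 1/2
(γ & α) & β = 1/2 & 2/3 = 1/2
((γ & α) & ~(α & β)) -> ((γ & α) & β) = 1/2 -> 1/2 = 1
α -> α = 1/2 -> 1/2 = 1
β -> β = 2/3 -> 2/3 = 1
γ -> (β -> β) = 5/6 -> 1 = 1
(α -> α) & (γ -> (β -> β)) = 1 & 1 = 1
(((γ & α) & ~(α & β)) -> ((γ & α) & β)) <-> ((α -> α) & (γ -> (β -> β))) = 1 <-> 1 = 1
(~((~γ <-> (α -> β)) <-> (γ -> ~γ)) <-> ((~α <-> (~α & β)) <-> (~γ -> ~β))) <-> ((((γ & α) & ~(α & β)) -> ((γ & α) & β)) <-> ((α -> α) & (γ -> (β -> β)))) = 1/6 <-> 1 = 1/6
(((α & (α & γ)) -> (((α <-> α) & α) <-> ~α)) <-> (((γ <-> β) -> α) & ((α & α) & (β -> β)))) -> ((~((~γ <-> (α -> β)) <-> (γ -> ~γ)) <-> ((~α <-> (~α & β)) <-> (~γ -> ~β))) <-> ((((γ & α) & ~(α & β)) -> ((γ & α) & β)) <-> ((α -> α) & (γ -> (β -> β))))) = 1/2 -> 1/6 = 2/3

2/3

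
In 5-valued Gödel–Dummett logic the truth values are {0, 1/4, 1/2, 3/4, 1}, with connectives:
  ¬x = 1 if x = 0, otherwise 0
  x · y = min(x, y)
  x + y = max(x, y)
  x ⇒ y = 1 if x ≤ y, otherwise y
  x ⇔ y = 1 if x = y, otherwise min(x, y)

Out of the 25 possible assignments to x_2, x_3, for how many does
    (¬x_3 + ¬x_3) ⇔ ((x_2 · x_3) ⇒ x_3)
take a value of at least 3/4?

value 1: 5 assignments (counts)
value 0: 20 assignments
So 5 of the 25 assignments meet the threshold.

5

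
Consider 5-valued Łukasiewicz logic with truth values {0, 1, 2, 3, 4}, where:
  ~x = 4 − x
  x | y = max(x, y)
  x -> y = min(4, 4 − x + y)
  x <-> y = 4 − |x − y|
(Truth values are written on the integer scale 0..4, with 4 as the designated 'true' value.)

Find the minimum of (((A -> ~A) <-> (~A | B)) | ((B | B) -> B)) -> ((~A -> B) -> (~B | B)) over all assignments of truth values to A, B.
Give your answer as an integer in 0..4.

2

Take A = 2, B = 2:
~A = ~2 = 2
A -> ~A = 2 -> 2 = 4
~A = ~2 = 2
~A | B = 2 | 2 = 2
(A -> ~A) <-> (~A | B) = 4 <-> 2 = 2
B | B = 2 | 2 = 2
(B | B) -> B = 2 -> 2 = 4
((A -> ~A) <-> (~A | B)) | ((B | B) -> B) = 2 | 4 = 4
~A = ~2 = 2
~A -> B = 2 -> 2 = 4
~B = ~2 = 2
~B | B = 2 | 2 = 2
(~A -> B) -> (~B | B) = 4 -> 2 = 2
(((A -> ~A) <-> (~A | B)) | ((B | B) -> B)) -> ((~A -> B) -> (~B | B)) = 4 -> 2 = 2
No assignment yields a value below 2, so this is the minimum.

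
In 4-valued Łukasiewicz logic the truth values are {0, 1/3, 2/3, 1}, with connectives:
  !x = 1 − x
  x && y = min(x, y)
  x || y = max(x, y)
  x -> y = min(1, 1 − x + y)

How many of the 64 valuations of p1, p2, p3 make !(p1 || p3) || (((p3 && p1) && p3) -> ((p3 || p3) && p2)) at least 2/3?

59

value 1: 50 assignments (counts)
value 2/3: 9 assignments (counts)
value 1/3: 4 assignments
value 0: 1 assignment
So 59 of the 64 assignments meet the threshold.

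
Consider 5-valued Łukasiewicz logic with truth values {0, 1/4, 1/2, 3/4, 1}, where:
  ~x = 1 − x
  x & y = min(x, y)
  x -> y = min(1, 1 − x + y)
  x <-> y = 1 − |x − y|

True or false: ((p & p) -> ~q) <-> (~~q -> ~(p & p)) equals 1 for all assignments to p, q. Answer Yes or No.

At p = 1/4, q = 3/4, for instance:
p & p = 1/4 & 1/4 = 1/4
~q = ~3/4 = 1/4
(p & p) -> ~q = 1/4 -> 1/4 = 1
~~q = ~1/4 = 3/4
~(p & p) = ~1/4 = 3/4
~~q -> ~(p & p) = 3/4 -> 3/4 = 1
((p & p) -> ~q) <-> (~~q -> ~(p & p)) = 1 <-> 1 = 1
and checking the remaining 24 assignments likewise gives ≥ 1 in every case.

Yes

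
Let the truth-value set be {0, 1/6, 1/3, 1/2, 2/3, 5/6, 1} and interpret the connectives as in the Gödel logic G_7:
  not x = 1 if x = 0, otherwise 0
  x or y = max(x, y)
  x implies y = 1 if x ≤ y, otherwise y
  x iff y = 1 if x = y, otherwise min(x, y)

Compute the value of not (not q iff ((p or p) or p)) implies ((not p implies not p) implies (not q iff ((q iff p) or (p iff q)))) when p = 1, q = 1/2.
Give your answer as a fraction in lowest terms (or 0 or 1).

0

not q = not 1/2 = 0
p or p = 1 or 1 = 1
(p or p) or p = 1 or 1 = 1
not q iff ((p or p) or p) = 0 iff 1 = 0
not (not q iff ((p or p) or p)) = not 0 = 1
not p = not 1 = 0
not p = not 1 = 0
not p implies not p = 0 implies 0 = 1
not q = not 1/2 = 0
q iff p = 1/2 iff 1 = 1/2
p iff q = 1 iff 1/2 = 1/2
(q iff p) or (p iff q) = 1/2 or 1/2 = 1/2
not q iff ((q iff p) or (p iff q)) = 0 iff 1/2 = 0
(not p implies not p) implies (not q iff ((q iff p) or (p iff q))) = 1 implies 0 = 0
not (not q iff ((p or p) or p)) implies ((not p implies not p) implies (not q iff ((q iff p) or (p iff q)))) = 1 implies 0 = 0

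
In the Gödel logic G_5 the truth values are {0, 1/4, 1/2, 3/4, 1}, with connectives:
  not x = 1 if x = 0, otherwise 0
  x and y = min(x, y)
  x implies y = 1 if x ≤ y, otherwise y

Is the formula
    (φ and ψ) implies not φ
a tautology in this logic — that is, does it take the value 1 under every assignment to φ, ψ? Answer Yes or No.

No

Counterexample: take φ = 1/4, ψ = 1/4.
φ and ψ = 1/4 and 1/4 = 1/4
not φ = not 1/4 = 0
(φ and ψ) implies not φ = 1/4 implies 0 = 0
This gives 0 ≠ 1.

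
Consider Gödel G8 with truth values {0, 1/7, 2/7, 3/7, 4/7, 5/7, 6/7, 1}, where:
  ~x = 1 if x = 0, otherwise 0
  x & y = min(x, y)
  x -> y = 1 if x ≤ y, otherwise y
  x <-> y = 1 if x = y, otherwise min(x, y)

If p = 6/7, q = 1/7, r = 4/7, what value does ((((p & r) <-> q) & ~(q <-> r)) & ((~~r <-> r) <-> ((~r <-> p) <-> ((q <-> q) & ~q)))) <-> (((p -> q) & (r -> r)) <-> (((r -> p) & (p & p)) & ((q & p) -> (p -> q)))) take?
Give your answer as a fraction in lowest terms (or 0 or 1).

0

p & r = 6/7 & 4/7 = 4/7
(p & r) <-> q = 4/7 <-> 1/7 = 1/7
q <-> r = 1/7 <-> 4/7 = 1/7
~(q <-> r) = ~1/7 = 0
((p & r) <-> q) & ~(q <-> r) = 1/7 & 0 = 0
~r = ~4/7 = 0
~~r = ~0 = 1
~~r <-> r = 1 <-> 4/7 = 4/7
~r = ~4/7 = 0
~r <-> p = 0 <-> 6/7 = 0
q <-> q = 1/7 <-> 1/7 = 1
~q = ~1/7 = 0
(q <-> q) & ~q = 1 & 0 = 0
(~r <-> p) <-> ((q <-> q) & ~q) = 0 <-> 0 = 1
(~~r <-> r) <-> ((~r <-> p) <-> ((q <-> q) & ~q)) = 4/7 <-> 1 = 4/7
(((p & r) <-> q) & ~(q <-> r)) & ((~~r <-> r) <-> ((~r <-> p) <-> ((q <-> q) & ~q))) = 0 & 4/7 = 0
p -> q = 6/7 -> 1/7 = 1/7
r -> r = 4/7 -> 4/7 = 1
(p -> q) & (r -> r) = 1/7 & 1 = 1/7
r -> p = 4/7 -> 6/7 = 1
p & p = 6/7 & 6/7 = 6/7
(r -> p) & (p & p) = 1 & 6/7 = 6/7
q & p = 1/7 & 6/7 = 1/7
p -> q = 6/7 -> 1/7 = 1/7
(q & p) -> (p -> q) = 1/7 -> 1/7 = 1
((r -> p) & (p & p)) & ((q & p) -> (p -> q)) = 6/7 & 1 = 6/7
((p -> q) & (r -> r)) <-> (((r -> p) & (p & p)) & ((q & p) -> (p -> q))) = 1/7 <-> 6/7 = 1/7
((((p & r) <-> q) & ~(q <-> r)) & ((~~r <-> r) <-> ((~r <-> p) <-> ((q <-> q) & ~q)))) <-> (((p -> q) & (r -> r)) <-> (((r -> p) & (p & p)) & ((q & p) -> (p -> q)))) = 0 <-> 1/7 = 0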